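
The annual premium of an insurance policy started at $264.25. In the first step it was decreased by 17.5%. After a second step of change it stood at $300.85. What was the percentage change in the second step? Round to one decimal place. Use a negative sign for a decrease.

38.0%

After the first step: $264.25 × 0.825 = $218.00625.
Second-step multiplier: $300.85 ÷ $218.00625 ≈ 1.38001.
That is a change of 38.0%.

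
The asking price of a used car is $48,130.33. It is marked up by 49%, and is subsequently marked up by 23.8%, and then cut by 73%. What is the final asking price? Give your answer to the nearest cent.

Apply the 49% increase: $48,130.33 × 1.49 = $71714.1917.
After the 23.8% increase: $71714.1917 × 1.238 = $88782.1693246.
After the 73% decrease: $88782.1693246 × 0.27 = $23971.185717642 ≈ $23,971.19.

$23,971.19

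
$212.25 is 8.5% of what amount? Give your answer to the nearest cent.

$212.25 ÷ 0.085 ≈ $2497.06.

$2497.06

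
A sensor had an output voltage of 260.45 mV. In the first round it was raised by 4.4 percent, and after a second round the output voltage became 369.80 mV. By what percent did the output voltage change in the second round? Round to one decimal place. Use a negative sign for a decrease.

After the first round: 260.45 × 1.044 = 271.9098.
Second-round multiplier: 369.80 ÷ 271.9098 ≈ 1.36001.
That is a change of 36.0%.

36.0%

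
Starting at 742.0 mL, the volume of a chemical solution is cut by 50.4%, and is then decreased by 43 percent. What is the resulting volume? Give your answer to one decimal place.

209.8 mL

After the 50.4% decrease: 742.0 × 0.496 = 368.032.
After the 43% decrease: 368.032 × 0.57 = 209.77824 ≈ 209.8.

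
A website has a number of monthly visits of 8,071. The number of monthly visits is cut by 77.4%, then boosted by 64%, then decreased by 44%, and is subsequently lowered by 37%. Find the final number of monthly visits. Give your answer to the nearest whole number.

77.4% decrease: 8,071 × 0.226 = 1824.046.
64% increase: 1824.046 × 1.64 = 2991.43544.
After the 44% decrease: 2991.43544 × 0.56 = 1675.2038464.
Apply the 37% decrease: 1675.2038464 × 0.63 = 1055.378423232 ≈ 1,055.

1,055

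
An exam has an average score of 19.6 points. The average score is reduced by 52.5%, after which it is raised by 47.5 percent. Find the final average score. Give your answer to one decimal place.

Each change multiplies by a factor: 0.475 × 1.475 = 0.700625.
19.6 × 0.700625 = 13.73225 ≈ 13.7.

13.7 points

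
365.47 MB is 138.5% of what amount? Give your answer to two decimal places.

263.88 MB

365.47 MB ÷ 1.385 ≈ 263.88 MB.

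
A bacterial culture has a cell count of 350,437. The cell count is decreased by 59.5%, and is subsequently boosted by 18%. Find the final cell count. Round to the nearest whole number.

Each change multiplies by a factor: 0.405 × 1.18 = 0.4779.
350,437 × 0.4779 = 167473.8423 ≈ 167,474.

167,474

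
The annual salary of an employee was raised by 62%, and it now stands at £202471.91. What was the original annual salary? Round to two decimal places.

£124982.66

The overall multiplier applied was 1.62.
So the original annual salary was £202471.91 ÷ 1.62 ≈ £124982.66.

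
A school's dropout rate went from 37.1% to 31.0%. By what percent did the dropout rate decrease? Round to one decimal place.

16.4%

The change is 31.0 − 37.1 = -6.1 percentage points.
Relative to the original 37.1%, that is -6.1 ÷ 37.1 ≈ -16.4%.
So the dropout rate fell by 16.4%.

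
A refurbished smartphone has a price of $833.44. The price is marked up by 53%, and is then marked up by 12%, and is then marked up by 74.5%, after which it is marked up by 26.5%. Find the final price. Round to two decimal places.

$3152.61

After the 53% increase: $833.44 × 1.53 = $1275.1632.
After the 12% increase: $1275.1632 × 1.12 = $1428.182784.
After the 74.5% increase: $1428.182784 × 1.745 = $2492.17895808.
After the 26.5% increase: $2492.17895808 × 1.265 = $3152.6063819712 ≈ $3152.61.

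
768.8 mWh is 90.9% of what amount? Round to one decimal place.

768.8 mWh ÷ 0.909 ≈ 845.8 mWh.

845.8 mWh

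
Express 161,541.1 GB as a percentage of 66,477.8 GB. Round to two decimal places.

161,541.1 GB ÷ 66,477.8 GB ≈ 243.00%.

243.00%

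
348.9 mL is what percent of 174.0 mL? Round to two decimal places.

200.52%

348.9 mL ÷ 174.0 mL ≈ 200.52%.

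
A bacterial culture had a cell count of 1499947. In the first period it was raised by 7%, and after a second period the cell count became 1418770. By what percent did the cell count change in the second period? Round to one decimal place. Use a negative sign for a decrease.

-11.6%

After the first period: 1499947 × 1.07 = 1604943.29.
Second-period multiplier: 1418770 ÷ 1604943.29 ≈ 0.884.
That is a change of -11.6%.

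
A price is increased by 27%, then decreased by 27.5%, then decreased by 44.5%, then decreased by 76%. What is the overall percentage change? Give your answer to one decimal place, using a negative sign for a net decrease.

The combined multiplier is 1.27 × 0.725 × 0.555 × 0.24 = 0.1226439.
That corresponds to a decrease of 87.7%.

-87.7%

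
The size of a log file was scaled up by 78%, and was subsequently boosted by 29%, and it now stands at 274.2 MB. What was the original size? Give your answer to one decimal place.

119.4 MB

The overall multiplier applied was 1.78 × 1.29 = 2.2962.
So the original size was 274.2 ÷ 2.2962 ≈ 119.4 MB.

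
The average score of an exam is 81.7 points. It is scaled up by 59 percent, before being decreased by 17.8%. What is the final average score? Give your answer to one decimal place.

Each change multiplies by a factor: 1.59 × 0.822 = 1.30698.
81.7 × 1.30698 = 106.780266 ≈ 106.8.

106.8 points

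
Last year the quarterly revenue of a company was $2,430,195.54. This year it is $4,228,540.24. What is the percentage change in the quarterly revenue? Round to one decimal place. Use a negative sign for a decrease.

74.0%

Change: $4,228,540.24 − $2,430,195.54 = $1,798,344.70.
Relative to the original: $1,798,344.70 ÷ $2,430,195.54 ≈ 74.0%.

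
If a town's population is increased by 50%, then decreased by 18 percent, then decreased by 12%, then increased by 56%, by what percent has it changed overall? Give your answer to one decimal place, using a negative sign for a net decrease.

68.9%

The combined multiplier is 1.5 × 0.82 × 0.88 × 1.56 = 1.688544.
That corresponds to an increase of 68.9%.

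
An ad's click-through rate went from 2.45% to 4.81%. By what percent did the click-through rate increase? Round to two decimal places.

96.33%

The change is 4.81 − 2.45 = 2.36 percentage points.
Relative to the original 2.45%, that is 2.36 ÷ 2.45 ≈ 96.33%.
So the click-through rate rose by 96.33%.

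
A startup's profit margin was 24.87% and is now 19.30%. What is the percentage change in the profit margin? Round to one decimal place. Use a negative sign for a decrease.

-22.4%

The change is 19.30 − 24.87 = -5.57 percentage points.
Relative to the original 24.87%, that is -5.57 ÷ 24.87 ≈ -22.4%.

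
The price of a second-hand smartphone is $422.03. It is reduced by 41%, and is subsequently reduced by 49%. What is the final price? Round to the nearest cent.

41% decrease: $422.03 × 0.59 = $248.9977.
Apply the 49% decrease: $248.9977 × 0.51 = $126.988827 ≈ $126.99.

$126.99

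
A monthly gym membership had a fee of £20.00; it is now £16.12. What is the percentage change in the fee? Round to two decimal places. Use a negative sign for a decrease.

-19.40%

Change: £16.12 − £20.00 = -£3.88.
Relative to the original: -£3.88 ÷ £20.00 = -19.40%.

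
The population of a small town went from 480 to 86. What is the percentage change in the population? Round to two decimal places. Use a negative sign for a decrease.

Change: 86 − 480 = -394.
Relative to the original: -394 ÷ 480 ≈ -82.08%.

-82.08%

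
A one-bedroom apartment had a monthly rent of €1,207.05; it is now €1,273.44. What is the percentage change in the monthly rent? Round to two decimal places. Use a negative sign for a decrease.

Change: €1,273.44 − €1,207.05 = €66.39.
Relative to the original: €66.39 ÷ €1,207.05 ≈ 5.50%.

5.50%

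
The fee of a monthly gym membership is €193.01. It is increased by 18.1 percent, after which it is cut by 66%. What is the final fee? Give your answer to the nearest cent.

€77.50

After the 18.1% increase: €193.01 × 1.181 = €227.94481.
Apply the 66% decrease: €227.94481 × 0.34 = €77.5012354 ≈ €77.50.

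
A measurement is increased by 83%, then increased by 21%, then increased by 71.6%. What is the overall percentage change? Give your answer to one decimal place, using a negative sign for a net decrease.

An 83% increase multiplies by 1.83.
Then a 21% increase: 1.83 × 1.21 = 2.2143.
Then a 71.6% increase: 2.2143 × 1.716 = 3.7997388.
Overall factor 3.7997388, i.e. 280.0%.

280.0%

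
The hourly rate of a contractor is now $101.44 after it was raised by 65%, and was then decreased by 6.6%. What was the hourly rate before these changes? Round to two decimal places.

$65.82

The overall multiplier applied was 1.65 × 0.934 = 1.5411.
So the original hourly rate was $101.44 ÷ 1.5411 ≈ $65.82.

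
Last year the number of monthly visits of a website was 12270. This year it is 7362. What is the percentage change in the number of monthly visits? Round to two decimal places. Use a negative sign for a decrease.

Change: 7362 − 12270 = -4908.
Relative to the original: -4908 ÷ 12270 = -40.00%.

-40.00%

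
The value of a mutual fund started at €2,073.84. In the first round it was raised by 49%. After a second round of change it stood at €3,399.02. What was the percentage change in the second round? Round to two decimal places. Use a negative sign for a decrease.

After the first round: €2,073.84 × 1.49 = €3090.0216.
Second-round multiplier: €3,399.02 ÷ €3090.0216 ≈ 1.099999.
That is a change of 10.00%.

10.00%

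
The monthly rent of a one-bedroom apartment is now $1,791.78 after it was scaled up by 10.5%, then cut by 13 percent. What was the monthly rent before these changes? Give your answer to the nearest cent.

$1,863.82

Undoing the 13% decrease: $1,791.78 ÷ 0.87 ≈ $2059.517241.
Undoing the 10.5% increase: $2059.517241 ÷ 1.105 ≈ $1,863.82.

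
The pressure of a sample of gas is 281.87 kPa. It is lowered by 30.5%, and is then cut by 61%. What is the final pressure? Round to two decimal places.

76.40 kPa

Apply the 30.5% decrease: 281.87 × 0.695 = 195.89965.
After the 61% decrease: 195.89965 × 0.39 = 76.4008635 ≈ 76.40.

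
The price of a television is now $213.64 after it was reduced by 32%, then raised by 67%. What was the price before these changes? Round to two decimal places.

$188.13

Undoing the 67% increase: $213.64 ÷ 1.67 ≈ $127.928144.
Undoing the 32% decrease: $127.928144 ÷ 0.68 ≈ $188.13.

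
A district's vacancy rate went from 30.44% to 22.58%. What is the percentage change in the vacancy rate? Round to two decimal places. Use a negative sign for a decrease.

-25.82%

The change is 22.58 − 30.44 = -7.86 percentage points.
Relative to the original 30.44%, that is -7.86 ÷ 30.44 ≈ -25.82%.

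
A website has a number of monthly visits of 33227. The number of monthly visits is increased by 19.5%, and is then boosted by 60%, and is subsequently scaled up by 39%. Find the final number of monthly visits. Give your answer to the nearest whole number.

88307

Apply the 19.5% increase: 33227 × 1.195 = 39706.265.
Apply the 60% increase: 39706.265 × 1.6 = 63530.024.
39% increase: 63530.024 × 1.39 = 88306.73336 ≈ 88307.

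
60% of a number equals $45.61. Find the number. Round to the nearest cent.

$76.02

$45.61 ÷ 0.6 ≈ $76.02.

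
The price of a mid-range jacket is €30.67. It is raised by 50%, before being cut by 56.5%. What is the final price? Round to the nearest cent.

€20.01

After the 50% increase: €30.67 × 1.5 = €46.005.
56.5% decrease: €46.005 × 0.435 = €20.012175 ≈ €20.01.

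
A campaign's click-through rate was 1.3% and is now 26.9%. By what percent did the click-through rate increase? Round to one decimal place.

1969.2%

The change is 26.9 − 1.3 = 25.6 percentage points.
Relative to the original 1.3%, that is 25.6 ÷ 1.3 ≈ 1969.2%.
So the click-through rate rose by 1969.2%.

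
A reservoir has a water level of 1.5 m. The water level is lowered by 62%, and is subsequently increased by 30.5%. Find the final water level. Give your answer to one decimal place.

Apply the 62% decrease: 1.5 × 0.38 = 0.57.
Apply the 30.5% increase: 0.57 × 1.305 = 0.74385 ≈ 0.7.

0.7 m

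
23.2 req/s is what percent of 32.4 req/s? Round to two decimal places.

71.60%

23.2 req/s ÷ 32.4 req/s ≈ 71.60%.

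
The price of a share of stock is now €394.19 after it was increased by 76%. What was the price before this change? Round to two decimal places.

€223.97

The overall multiplier applied was 1.76.
So the original price was €394.19 ÷ 1.76 ≈ €223.97.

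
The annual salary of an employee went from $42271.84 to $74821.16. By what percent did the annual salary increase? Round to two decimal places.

Change: $74821.16 − $42271.84 = $32549.32.
Relative to the original: $32549.32 ÷ $42271.84 ≈ 77.00%.
So the annual salary increased by 77.00%.

77.00%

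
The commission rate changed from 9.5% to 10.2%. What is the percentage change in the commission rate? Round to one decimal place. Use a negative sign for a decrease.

7.4%

The change is 10.2 − 9.5 = 0.7 percentage points.
Relative to the original 9.5%, that is 0.7 ÷ 9.5 ≈ 7.4%.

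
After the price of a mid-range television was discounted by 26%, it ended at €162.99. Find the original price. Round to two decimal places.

€220.26

The overall multiplier applied was 0.74.
So the original price was €162.99 ÷ 0.74 ≈ €220.26.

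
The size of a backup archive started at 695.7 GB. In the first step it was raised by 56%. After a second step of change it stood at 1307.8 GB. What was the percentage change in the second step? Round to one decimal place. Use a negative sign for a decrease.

20.5%

After the first step: 695.7 × 1.56 = 1085.292.
Second-step multiplier: 1307.8 ÷ 1085.292 ≈ 1.20502.
That is a change of 20.5%.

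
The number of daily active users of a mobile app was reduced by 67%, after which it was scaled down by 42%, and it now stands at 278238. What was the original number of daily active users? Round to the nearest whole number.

1453699

The overall multiplier applied was 0.33 × 0.58 = 0.1914.
So the original number of daily active users was 278238 ÷ 0.1914 ≈ 1453699.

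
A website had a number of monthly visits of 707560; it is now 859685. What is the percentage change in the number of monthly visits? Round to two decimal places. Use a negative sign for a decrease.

Change: 859685 − 707560 = 152125.
Relative to the original: 152125 ÷ 707560 ≈ 21.50%.

21.50%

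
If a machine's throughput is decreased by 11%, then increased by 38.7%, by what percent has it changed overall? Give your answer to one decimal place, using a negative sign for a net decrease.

23.4%

The combined multiplier is 0.89 × 1.387 = 1.23443.
That corresponds to an increase of 23.4%.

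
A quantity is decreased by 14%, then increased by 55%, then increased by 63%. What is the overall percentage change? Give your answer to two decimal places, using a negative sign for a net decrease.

117.28%

The combined multiplier is 0.86 × 1.55 × 1.63 = 2.17279.
That corresponds to an increase of 117.28%.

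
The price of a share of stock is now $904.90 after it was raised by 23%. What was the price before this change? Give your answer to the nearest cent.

$735.69

The overall multiplier applied was 1.23.
So the original price was $904.90 ÷ 1.23 ≈ $735.69.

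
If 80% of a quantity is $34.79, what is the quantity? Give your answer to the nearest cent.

$43.49

$34.79 ÷ 0.8 ≈ $43.49.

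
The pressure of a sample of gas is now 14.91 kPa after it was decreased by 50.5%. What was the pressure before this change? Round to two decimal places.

30.12 kPa

The overall multiplier applied was 0.495.
So the original pressure was 14.91 ÷ 0.495 ≈ 30.12 kPa.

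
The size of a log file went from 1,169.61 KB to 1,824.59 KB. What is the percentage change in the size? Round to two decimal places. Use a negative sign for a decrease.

56.00%

Change: 1,824.59 − 1,169.61 = 654.98.
Relative to the original: 654.98 ÷ 1,169.61 ≈ 56.00%.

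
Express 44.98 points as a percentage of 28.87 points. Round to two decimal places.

44.98 points ÷ 28.87 points ≈ 155.80%.

155.80%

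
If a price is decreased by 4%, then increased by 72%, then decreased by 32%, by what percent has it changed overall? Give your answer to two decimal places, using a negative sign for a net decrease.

12.28%

A 4% decrease multiplies by 0.96.
Then a 72% increase: 0.96 × 1.72 = 1.6512.
Then a 32% decrease: 1.6512 × 0.68 = 1.122816.
Overall factor 1.122816, i.e. 12.28%.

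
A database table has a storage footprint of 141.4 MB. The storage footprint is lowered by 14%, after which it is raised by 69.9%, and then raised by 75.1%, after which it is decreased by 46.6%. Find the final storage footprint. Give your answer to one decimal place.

14% decrease: 141.4 × 0.86 = 121.604.
After the 69.9% increase: 121.604 × 1.699 = 206.605196.
Apply the 75.1% increase: 206.605196 × 1.751 = 361.765698196.
After the 46.6% decrease: 361.765698196 × 0.534 = 193.182882836664 ≈ 193.2.

193.2 MB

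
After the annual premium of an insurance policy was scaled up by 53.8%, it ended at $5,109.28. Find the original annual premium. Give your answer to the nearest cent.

$3,322.03

The overall multiplier applied was 1.538.
So the original annual premium was $5,109.28 ÷ 1.538 ≈ $3,322.03.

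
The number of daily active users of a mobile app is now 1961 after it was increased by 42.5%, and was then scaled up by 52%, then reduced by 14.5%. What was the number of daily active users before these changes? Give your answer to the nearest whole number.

Undoing the 14.5% decrease: 1961 ÷ 0.855 ≈ 2293.567251.
Undoing the 52% increase: 2293.567251 ÷ 1.52 ≈ 1508.925823.
Undoing the 42.5% increase: 1508.925823 ÷ 1.425 ≈ 1059.

1059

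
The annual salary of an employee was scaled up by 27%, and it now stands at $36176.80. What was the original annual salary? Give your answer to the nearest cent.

The overall multiplier applied was 1.27.
So the original annual salary was $36176.80 ÷ 1.27 ≈ $28485.67.

$28485.67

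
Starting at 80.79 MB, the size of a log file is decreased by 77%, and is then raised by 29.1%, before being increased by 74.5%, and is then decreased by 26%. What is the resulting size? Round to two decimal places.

Apply the 77% decrease: 80.79 × 0.23 = 18.5817.
Apply the 29.1% increase: 18.5817 × 1.291 = 23.9889747.
After the 74.5% increase: 23.9889747 × 1.745 = 41.8607608515.
Apply the 26% decrease: 41.8607608515 × 0.74 = 30.97696303011 ≈ 30.98.

30.98 MB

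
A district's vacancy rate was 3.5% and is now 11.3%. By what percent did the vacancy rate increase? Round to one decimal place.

The change is 11.3 − 3.5 = 7.8 percentage points.
Relative to the original 3.5%, that is 7.8 ÷ 3.5 ≈ 222.9%.
So the vacancy rate rose by 222.9%.

222.9%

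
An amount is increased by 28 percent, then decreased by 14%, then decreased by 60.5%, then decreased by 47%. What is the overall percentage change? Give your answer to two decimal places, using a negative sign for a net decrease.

A 28% increase multiplies by 1.28.
Then a 14% decrease: 1.28 × 0.86 = 1.1008.
Then a 60.5% decrease: 1.1008 × 0.395 = 0.434816.
Then a 47% decrease: 0.434816 × 0.53 = 0.23045248.
Overall factor 0.23045248, i.e. -76.95%.

-76.95%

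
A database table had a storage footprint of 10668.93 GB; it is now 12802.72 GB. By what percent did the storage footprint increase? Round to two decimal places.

20.00%

Change: 12802.72 − 10668.93 = 2133.79.
Relative to the original: 2133.79 ÷ 10668.93 ≈ 20.00%.
So the storage footprint increased by 20.00%.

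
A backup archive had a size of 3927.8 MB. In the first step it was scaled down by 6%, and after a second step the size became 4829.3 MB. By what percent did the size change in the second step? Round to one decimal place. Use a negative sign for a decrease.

After the first step: 3927.8 × 0.94 = 3692.132.
Second-step multiplier: 4829.3 ÷ 3692.132 ≈ 1.308.
That is a change of 30.8%.

30.8%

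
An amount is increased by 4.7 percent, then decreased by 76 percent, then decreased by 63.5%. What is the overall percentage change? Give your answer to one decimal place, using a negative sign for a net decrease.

A 4.7% increase multiplies by 1.047.
Then a 76% decrease: 1.047 × 0.24 = 0.25128.
Then a 63.5% decrease: 0.25128 × 0.365 = 0.0917172.
Overall factor 0.0917172, i.e. -90.8%.

-90.8%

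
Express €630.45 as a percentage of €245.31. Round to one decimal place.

257.0%

€630.45 ÷ €245.31 ≈ 257.0%.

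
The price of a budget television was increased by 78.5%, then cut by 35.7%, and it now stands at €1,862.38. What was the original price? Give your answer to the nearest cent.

The overall multiplier applied was 1.785 × 0.643 = 1.147755.
So the original price was €1,862.38 ÷ 1.147755 ≈ €1,622.63.

€1,622.63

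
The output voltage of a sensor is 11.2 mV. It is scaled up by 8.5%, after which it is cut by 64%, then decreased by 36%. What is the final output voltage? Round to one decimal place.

2.8 mV

8.5% increase: 11.2 × 1.085 = 12.152.
After the 64% decrease: 12.152 × 0.36 = 4.37472.
After the 36% decrease: 4.37472 × 0.64 = 2.7998208 ≈ 2.8.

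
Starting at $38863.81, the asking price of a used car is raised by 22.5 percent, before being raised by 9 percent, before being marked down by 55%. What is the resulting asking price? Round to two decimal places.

$23351.81

Apply the 22.5% increase: $38863.81 × 1.225 = $47608.16725.
9% increase: $47608.16725 × 1.09 = $51892.9023025.
Apply the 55% decrease: $51892.9023025 × 0.45 = $23351.806036125 ≈ $23351.81.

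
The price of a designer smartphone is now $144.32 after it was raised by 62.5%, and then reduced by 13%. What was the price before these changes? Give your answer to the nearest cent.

$102.08

The overall multiplier applied was 1.625 × 0.87 = 1.41375.
So the original price was $144.32 ÷ 1.41375 ≈ $102.08.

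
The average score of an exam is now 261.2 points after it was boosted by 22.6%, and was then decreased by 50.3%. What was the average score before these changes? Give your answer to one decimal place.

Undoing the 50.3% decrease: 261.2 ÷ 0.497 ≈ 525.55332.
Undoing the 22.6% increase: 525.55332 ÷ 1.226 ≈ 428.7 points.

428.7 points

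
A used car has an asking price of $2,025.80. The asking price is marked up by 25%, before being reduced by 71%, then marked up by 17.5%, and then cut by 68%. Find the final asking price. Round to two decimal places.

Each change multiplies by a factor: 1.25 × 0.29 × 1.175 × 0.32 = 0.1363.
$2,025.80 × 0.1363 = $276.11654 ≈ $276.12.

$276.12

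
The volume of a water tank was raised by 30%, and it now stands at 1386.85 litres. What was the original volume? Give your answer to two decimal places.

1066.81 litres

The overall multiplier applied was 1.3.
So the original volume was 1386.85 ÷ 1.3 ≈ 1066.81 litres.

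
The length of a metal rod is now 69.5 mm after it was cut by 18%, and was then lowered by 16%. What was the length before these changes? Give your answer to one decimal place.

100.9 mm

The overall multiplier applied was 0.82 × 0.84 = 0.6888.
So the original length was 69.5 ÷ 0.6888 ≈ 100.9 mm.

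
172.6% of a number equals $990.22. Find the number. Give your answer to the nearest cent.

$573.71

$990.22 ÷ 1.726 ≈ $573.71.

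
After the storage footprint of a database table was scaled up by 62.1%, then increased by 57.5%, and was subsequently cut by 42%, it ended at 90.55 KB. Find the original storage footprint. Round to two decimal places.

Undoing the 42% decrease: 90.55 ÷ 0.58 ≈ 156.12069.
Undoing the 57.5% increase: 156.12069 ÷ 1.575 ≈ 99.124248.
Undoing the 62.1% increase: 99.124248 ÷ 1.621 ≈ 61.15 KB.

61.15 KB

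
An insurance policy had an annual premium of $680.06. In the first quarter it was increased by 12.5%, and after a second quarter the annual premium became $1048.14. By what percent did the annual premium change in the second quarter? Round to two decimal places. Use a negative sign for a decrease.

37.00%

After the first quarter: $680.06 × 1.125 = $765.0675.
Second-quarter multiplier: $1048.14 ÷ $765.0675 ≈ 1.369997.
That is a change of 37.00%.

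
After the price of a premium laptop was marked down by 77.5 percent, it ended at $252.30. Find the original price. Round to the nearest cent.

$1121.33

The overall multiplier applied was 0.225.
So the original price was $252.30 ÷ 0.225 ≈ $1121.33.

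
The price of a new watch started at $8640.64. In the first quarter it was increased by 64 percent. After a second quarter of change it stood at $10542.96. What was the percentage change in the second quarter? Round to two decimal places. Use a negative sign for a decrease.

-25.60%

After the first quarter: $8640.64 × 1.64 = $14170.6496.
Second-quarter multiplier: $10542.96 ÷ $14170.6496 ≈ 0.744.
That is a change of -25.60%.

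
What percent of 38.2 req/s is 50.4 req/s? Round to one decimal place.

131.9%

50.4 req/s ÷ 38.2 req/s ≈ 131.9%.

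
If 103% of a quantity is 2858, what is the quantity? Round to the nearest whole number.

2858 ÷ 1.03 ≈ 2775.

2775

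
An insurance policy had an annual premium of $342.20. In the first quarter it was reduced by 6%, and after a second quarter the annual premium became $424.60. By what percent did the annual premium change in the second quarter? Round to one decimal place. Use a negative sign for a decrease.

After the first quarter: $342.20 × 0.94 = $321.668.
Second-quarter multiplier: $424.60 ÷ $321.668 ≈ 1.31999.
That is a change of 32.0%.

32.0%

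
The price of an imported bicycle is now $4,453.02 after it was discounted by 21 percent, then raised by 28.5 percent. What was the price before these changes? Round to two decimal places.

Undoing the 28.5% increase: $4,453.02 ÷ 1.285 ≈ $3465.385214.
Undoing the 21% decrease: $3465.385214 ÷ 0.79 ≈ $4,386.56.

$4,386.56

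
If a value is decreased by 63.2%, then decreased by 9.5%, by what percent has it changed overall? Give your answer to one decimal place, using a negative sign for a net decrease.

-66.7%

The combined multiplier is 0.368 × 0.905 = 0.33304.
That corresponds to a decrease of 66.7%.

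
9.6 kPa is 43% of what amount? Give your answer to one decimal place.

9.6 kPa ÷ 0.43 ≈ 22.3 kPa.

22.3 kPa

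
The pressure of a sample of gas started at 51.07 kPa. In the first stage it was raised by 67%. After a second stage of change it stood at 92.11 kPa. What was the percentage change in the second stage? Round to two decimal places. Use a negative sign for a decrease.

After the first stage: 51.07 × 1.67 = 85.2869.
Second-stage multiplier: 92.11 ÷ 85.2869 ≈ 1.080002.
That is a change of 8.00%.

8.00%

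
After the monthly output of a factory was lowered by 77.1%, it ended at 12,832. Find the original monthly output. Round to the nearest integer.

The overall multiplier applied was 0.229.
So the original monthly output was 12,832 ÷ 0.229 ≈ 56,035.

56,035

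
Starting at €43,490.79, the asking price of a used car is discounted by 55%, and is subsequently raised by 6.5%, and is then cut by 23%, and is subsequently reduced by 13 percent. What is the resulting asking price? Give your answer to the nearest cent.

After the 55% decrease: €43,490.79 × 0.45 = €19570.8555.
6.5% increase: €19570.8555 × 1.065 = €20842.9611075.
After the 23% decrease: €20842.9611075 × 0.77 = €16049.080052775.
Apply the 13% decrease: €16049.080052775 × 0.87 = €13962.69964591425 ≈ €13,962.70.

€13,962.70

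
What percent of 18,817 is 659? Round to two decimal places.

659 ÷ 18,817 ≈ 3.50%.

3.50%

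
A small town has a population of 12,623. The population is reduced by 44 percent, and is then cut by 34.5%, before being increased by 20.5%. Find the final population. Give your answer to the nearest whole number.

After the 44% decrease: 12,623 × 0.56 = 7068.88.
34.5% decrease: 7068.88 × 0.655 = 4630.1164.
After the 20.5% increase: 4630.1164 × 1.205 = 5579.290262 ≈ 5,579.

5,579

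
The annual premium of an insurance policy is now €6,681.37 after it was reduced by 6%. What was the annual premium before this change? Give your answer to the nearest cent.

The overall multiplier applied was 0.94.
So the original annual premium was €6,681.37 ÷ 0.94 ≈ €7,107.84.

€7,107.84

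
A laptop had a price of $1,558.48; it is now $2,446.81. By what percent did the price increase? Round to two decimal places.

57.00%

Change: $2,446.81 − $1,558.48 = $888.33.
Relative to the original: $888.33 ÷ $1,558.48 ≈ 57.00%.
So the price increased by 57.00%.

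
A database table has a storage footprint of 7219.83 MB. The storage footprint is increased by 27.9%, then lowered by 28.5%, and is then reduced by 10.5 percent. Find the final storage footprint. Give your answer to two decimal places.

5909.17 MB

Each change multiplies by a factor: 1.279 × 0.715 × 0.895 = 0.818464075.
7219.83 × 0.818464075 = 5909.17148260725 ≈ 5909.17.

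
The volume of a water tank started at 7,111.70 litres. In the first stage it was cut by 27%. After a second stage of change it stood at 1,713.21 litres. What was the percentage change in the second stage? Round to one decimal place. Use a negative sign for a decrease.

-67.0%

After the first stage: 7,111.70 × 0.73 = 5191.541.
Second-stage multiplier: 1,713.21 ÷ 5191.541 ≈ 0.33.
That is a change of -67.0%.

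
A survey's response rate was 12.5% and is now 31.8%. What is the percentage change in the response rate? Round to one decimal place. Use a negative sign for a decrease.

The change is 31.8 − 12.5 = 19.3 percentage points.
Relative to the original 12.5%, that is 19.3 ÷ 12.5 = 154.4%.

154.4%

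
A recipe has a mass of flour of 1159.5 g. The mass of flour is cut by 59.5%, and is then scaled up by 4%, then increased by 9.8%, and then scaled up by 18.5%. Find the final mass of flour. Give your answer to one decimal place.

Each change multiplies by a factor: 0.405 × 1.04 × 1.098 × 1.185 = 0.548035956.
1159.5 × 0.548035956 = 635.447690982 ≈ 635.4.

635.4 g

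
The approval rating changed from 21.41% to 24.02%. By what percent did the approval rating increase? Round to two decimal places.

12.19%

The change is 24.02 − 21.41 = 2.61 percentage points.
Relative to the original 21.41%, that is 2.61 ÷ 21.41 ≈ 12.19%.
So the approval rating rose by 12.19%.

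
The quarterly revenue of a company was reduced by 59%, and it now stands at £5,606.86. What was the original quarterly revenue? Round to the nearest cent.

£13,675.27

The overall multiplier applied was 0.41.
So the original quarterly revenue was £5,606.86 ÷ 0.41 ≈ £13,675.27.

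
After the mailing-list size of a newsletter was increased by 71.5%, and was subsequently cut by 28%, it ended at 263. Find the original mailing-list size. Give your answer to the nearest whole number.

The overall multiplier applied was 1.715 × 0.72 = 1.2348.
So the original mailing-list size was 263 ÷ 1.2348 ≈ 213.

213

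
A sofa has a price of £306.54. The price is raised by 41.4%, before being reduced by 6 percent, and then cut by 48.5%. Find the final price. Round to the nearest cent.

Apply the 41.4% increase: £306.54 × 1.414 = £433.44756.
Apply the 6% decrease: £433.44756 × 0.94 = £407.4407064.
After the 48.5% decrease: £407.4407064 × 0.515 = £209.831963796 ≈ £209.83.

£209.83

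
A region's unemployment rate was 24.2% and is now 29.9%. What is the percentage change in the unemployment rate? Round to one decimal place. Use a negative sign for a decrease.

The change is 29.9 − 24.2 = 5.7 percentage points.
Relative to the original 24.2%, that is 5.7 ÷ 24.2 ≈ 23.6%.

23.6%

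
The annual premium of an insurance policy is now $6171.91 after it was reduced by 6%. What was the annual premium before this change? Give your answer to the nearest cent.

The overall multiplier applied was 0.94.
So the original annual premium was $6171.91 ÷ 0.94 ≈ $6565.86.

$6565.86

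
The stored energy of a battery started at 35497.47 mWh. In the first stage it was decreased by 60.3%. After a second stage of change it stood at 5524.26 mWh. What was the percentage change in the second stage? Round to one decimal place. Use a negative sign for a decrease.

After the first stage: 35497.47 × 0.397 = 14092.49559.
Second-stage multiplier: 5524.26 ÷ 14092.49559 ≈ 0.392.
That is a change of -60.8%.

-60.8%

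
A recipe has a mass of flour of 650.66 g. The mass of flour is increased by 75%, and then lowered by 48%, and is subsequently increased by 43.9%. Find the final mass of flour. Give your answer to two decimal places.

Each change multiplies by a factor: 1.75 × 0.52 × 1.439 = 1.30949.
650.66 × 1.30949 = 852.0327634 ≈ 852.03.

852.03 g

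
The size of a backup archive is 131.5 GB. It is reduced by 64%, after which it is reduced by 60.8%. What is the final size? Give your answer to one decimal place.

18.6 GB

Each change multiplies by a factor: 0.36 × 0.392 = 0.14112.
131.5 × 0.14112 = 18.55728 ≈ 18.6.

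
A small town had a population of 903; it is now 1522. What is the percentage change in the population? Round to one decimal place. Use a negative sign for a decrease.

68.5%

Change: 1522 − 903 = 619.
Relative to the original: 619 ÷ 903 ≈ 68.5%.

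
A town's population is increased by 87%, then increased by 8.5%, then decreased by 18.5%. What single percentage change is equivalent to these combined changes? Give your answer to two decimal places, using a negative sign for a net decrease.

An 87% increase multiplies by 1.87.
Then an 8.5% increase: 1.87 × 1.085 = 2.02895.
Then an 18.5% decrease: 2.02895 × 0.815 = 1.65359425.
Overall factor 1.65359425, i.e. 65.36%.

65.36%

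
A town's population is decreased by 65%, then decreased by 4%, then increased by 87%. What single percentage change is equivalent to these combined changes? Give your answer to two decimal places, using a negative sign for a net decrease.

-37.17%

The combined multiplier is 0.35 × 0.96 × 1.87 = 0.62832.
That corresponds to a decrease of 37.17%.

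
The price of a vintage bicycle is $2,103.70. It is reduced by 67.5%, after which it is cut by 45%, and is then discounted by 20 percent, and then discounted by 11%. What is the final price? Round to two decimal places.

Each change multiplies by a factor: 0.325 × 0.55 × 0.8 × 0.89 = 0.12727.
$2,103.70 × 0.12727 = $267.737899 ≈ $267.74.

$267.74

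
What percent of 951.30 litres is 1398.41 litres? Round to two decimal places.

147.00%

1398.41 litres ÷ 951.30 litres ≈ 147.00%.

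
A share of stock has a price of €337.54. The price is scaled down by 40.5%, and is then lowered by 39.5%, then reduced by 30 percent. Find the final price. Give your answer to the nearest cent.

€85.05

Each change multiplies by a factor: 0.595 × 0.605 × 0.7 = 0.2519825.
€337.54 × 0.2519825 = €85.05417305 ≈ €85.05.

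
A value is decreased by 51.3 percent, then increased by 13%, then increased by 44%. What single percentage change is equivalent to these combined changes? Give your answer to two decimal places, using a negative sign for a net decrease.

The combined multiplier is 0.487 × 1.13 × 1.44 = 0.7924464.
That corresponds to a decrease of 20.76%.

-20.76%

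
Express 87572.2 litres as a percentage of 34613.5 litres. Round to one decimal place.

253.0%

87572.2 litres ÷ 34613.5 litres ≈ 253.0%.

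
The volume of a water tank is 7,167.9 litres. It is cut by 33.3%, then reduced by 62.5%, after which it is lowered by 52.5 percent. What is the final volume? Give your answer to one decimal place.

851.6 litres

Apply the 33.3% decrease: 7,167.9 × 0.667 = 4780.9893.
62.5% decrease: 4780.9893 × 0.375 = 1792.8709875.
Apply the 52.5% decrease: 1792.8709875 × 0.475 = 851.6137190625 ≈ 851.6.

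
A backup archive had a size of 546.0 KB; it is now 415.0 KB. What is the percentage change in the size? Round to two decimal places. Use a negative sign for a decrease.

-23.99%

Change: 415.0 − 546.0 = -131.0.
Relative to the original: -131.0 ÷ 546.0 ≈ -23.99%.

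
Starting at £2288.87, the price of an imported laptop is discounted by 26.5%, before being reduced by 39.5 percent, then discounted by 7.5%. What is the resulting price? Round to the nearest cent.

Each change multiplies by a factor: 0.735 × 0.605 × 0.925 = 0.411324375.
£2288.87 × 0.411324375 = £941.46802220625 ≈ £941.47.

£941.47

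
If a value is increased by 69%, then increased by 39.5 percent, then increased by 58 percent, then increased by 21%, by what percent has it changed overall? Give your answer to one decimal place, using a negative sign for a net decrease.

350.7%

A 69% increase multiplies by 1.69.
Then a 39.5% increase: 1.69 × 1.395 = 2.35755.
Then a 58% increase: 2.35755 × 1.58 = 3.724929.
Then a 21% increase: 3.724929 × 1.21 = 4.50716409.
Overall factor 4.50716409, i.e. 350.7%.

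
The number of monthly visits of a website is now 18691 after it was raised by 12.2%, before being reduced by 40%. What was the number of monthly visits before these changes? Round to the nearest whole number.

27764

The overall multiplier applied was 1.122 × 0.6 = 0.6732.
So the original number of monthly visits was 18691 ÷ 0.6732 ≈ 27764.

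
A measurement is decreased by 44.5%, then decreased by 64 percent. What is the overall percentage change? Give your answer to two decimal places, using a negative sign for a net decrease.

-80.02%

The combined multiplier is 0.555 × 0.36 = 0.1998.
That corresponds to a decrease of 80.02%.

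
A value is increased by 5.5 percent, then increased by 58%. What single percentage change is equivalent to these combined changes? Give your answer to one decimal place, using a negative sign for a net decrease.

66.7%

The combined multiplier is 1.055 × 1.58 = 1.6669.
That corresponds to an increase of 66.7%.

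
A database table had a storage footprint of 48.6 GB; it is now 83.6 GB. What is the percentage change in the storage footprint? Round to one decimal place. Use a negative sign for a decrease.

72.0%

Change: 83.6 − 48.6 = 35.0.
Relative to the original: 35.0 ÷ 48.6 ≈ 72.0%.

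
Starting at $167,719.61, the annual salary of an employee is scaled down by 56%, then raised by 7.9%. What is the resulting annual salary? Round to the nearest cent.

$79,626.56

After the 56% decrease: $167,719.61 × 0.44 = $73796.6284.
After the 7.9% increase: $73796.6284 × 1.079 = $79626.5620436 ≈ $79,626.56.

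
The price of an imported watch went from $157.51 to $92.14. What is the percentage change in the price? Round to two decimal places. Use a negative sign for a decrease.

Change: $92.14 − $157.51 = -$65.37.
Relative to the original: -$65.37 ÷ $157.51 ≈ -41.50%.

-41.50%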